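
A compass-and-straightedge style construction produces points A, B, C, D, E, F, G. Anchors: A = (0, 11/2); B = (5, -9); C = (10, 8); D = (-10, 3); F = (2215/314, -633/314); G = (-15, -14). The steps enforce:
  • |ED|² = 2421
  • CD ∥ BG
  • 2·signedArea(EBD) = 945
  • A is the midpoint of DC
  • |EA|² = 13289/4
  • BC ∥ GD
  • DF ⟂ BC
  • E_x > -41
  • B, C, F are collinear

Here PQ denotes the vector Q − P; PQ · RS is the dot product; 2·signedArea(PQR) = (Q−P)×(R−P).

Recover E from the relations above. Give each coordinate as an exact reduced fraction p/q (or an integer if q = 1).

1. E_x = -40  [line -12·x + -15·y + -1020 = 0 ∩ |ED|² = 2421]
2. E_y = -36  [line -12·x + -15·y + -1020 = 0 ∩ |ED|² = 2421]
   → E = (-40, -36)

E = (-40, -36)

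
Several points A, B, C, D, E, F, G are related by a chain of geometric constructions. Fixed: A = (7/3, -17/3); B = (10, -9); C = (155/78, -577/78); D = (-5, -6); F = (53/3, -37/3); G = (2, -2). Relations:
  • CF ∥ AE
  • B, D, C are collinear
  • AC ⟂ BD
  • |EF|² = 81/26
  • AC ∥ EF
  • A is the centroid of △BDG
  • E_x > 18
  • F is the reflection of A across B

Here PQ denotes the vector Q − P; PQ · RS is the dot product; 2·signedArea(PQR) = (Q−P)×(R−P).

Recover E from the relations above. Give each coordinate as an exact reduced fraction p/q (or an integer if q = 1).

1. E_x = 1405/78  [AC ∥ EF ∩ CF ∥ AE]
2. E_y = -827/78  [AC ∥ EF ∩ CF ∥ AE]
   → E = (1405/78, -827/78)

E = (1405/78, -827/78)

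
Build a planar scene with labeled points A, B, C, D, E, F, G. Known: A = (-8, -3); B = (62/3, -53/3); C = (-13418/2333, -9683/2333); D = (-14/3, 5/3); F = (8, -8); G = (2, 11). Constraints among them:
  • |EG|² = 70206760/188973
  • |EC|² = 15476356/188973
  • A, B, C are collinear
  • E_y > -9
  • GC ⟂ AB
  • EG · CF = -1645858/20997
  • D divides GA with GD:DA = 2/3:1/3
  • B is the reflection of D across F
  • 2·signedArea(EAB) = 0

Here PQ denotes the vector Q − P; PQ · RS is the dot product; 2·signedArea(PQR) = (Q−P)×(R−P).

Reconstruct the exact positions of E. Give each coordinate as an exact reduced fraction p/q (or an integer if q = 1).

E = (48400/20997, -173695/20997)

1. E_x = 48400/20997  [2·signedArea(EAB) = 0 ∩ EG · CF = -1645858/20997]
2. E_y = -173695/20997  [2·signedArea(EAB) = 0 ∩ EG · CF = -1645858/20997]
   → E = (48400/20997, -173695/20997)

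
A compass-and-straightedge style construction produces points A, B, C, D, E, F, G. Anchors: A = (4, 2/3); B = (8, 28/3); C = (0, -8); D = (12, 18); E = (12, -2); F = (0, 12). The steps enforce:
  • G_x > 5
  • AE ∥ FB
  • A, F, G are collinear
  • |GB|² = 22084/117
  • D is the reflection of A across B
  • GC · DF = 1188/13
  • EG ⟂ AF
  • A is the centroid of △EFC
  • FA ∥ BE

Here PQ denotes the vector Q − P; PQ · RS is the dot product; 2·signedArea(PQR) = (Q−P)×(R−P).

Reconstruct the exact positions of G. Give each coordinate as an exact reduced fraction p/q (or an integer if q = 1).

G = (372/65, -274/65)

1. G_x = 372/65  [A, F, G are collinear ∩ EG ⟂ AF]
2. G_y = -274/65  [A, F, G are collinear ∩ EG ⟂ AF]
   → G = (372/65, -274/65)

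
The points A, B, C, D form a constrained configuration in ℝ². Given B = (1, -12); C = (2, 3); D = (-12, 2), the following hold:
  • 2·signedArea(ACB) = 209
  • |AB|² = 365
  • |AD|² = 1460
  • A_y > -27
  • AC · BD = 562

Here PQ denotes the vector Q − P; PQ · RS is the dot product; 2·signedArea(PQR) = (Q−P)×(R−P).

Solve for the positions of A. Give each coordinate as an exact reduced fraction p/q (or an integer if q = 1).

A = (14, -26)

1. A_x = 14  [2·signedArea(ACB) = 209 ∩ AC · BD = 562]
2. A_y = -26  [2·signedArea(ACB) = 209 ∩ AC · BD = 562]
   → A = (14, -26)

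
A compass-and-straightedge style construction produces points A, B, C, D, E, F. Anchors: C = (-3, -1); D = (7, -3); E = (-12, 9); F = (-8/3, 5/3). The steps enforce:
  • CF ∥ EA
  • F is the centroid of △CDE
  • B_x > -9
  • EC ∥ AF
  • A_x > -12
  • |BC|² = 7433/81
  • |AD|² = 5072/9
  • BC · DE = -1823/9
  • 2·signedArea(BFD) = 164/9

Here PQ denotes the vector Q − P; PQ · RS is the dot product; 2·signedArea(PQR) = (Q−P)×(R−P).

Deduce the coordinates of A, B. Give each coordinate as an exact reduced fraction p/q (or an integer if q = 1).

1. A_x = -35/3  [EC ∥ AF ∩ CF ∥ EA]
2. A_y = 35/3  [EC ∥ AF ∩ CF ∥ EA]
   → A = (-35/3, 35/3)
3. B_x = -80/9  [2·signedArea(BFD) = 164/9 ∩ BC · DE = -1823/9]
4. B_y = 59/9  [2·signedArea(BFD) = 164/9 ∩ BC · DE = -1823/9]
   → B = (-80/9, 59/9)

A = (-35/3, 35/3)
B = (-80/9, 59/9)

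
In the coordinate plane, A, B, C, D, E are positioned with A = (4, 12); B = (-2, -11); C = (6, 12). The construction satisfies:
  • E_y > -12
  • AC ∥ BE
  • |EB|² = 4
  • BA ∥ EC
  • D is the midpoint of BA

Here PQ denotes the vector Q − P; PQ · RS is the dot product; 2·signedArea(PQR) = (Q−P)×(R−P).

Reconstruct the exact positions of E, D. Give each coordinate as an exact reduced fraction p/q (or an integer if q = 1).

1. E_x = 0  [BA ∥ EC ∩ AC ∥ BE]
2. E_y = -11  [BA ∥ EC ∩ AC ∥ BE]
   → E = (0, -11)
3. D_x = 1  [D is the midpoint of BA]
4. D_y = 1/2  [D is the midpoint of BA]
   → D = (1, 1/2)

D = (1, 1/2)
E = (0, -11)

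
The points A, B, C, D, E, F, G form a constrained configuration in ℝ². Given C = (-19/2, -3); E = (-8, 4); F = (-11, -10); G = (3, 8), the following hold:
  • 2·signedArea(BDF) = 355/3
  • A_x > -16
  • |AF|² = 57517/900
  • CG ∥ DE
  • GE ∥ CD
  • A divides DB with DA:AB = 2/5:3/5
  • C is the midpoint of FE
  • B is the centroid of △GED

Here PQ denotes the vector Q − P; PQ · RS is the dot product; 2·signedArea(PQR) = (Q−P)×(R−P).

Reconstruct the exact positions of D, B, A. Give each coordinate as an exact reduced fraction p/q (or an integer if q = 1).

A = (-157/10, -53/15)
B = (-17/2, 5/3)
D = (-41/2, -7)

1. D_x = -41/2  [CG ∥ DE ∩ GE ∥ CD]
2. D_y = -7  [CG ∥ DE ∩ GE ∥ CD]
   → D = (-41/2, -7)
3. B_x = -17/2  [B is the centroid of △GED]
4. B_y = 5/3  [B is the centroid of △GED]
   → B = (-17/2, 5/3)
5. A_x = -157/10  [A divides DB with DA:AB = 2/5:3/5]
6. A_y = -53/15  [A divides DB with DA:AB = 2/5:3/5]
   → A = (-157/10, -53/15)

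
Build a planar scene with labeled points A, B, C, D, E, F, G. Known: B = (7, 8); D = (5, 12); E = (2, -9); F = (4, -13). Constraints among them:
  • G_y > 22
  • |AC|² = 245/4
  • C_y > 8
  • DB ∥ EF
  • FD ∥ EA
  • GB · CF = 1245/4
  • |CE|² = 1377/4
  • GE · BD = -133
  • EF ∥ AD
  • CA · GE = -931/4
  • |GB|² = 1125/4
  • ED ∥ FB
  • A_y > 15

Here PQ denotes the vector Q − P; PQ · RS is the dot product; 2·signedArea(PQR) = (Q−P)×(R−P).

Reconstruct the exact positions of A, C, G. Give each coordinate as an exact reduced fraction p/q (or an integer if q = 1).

1. A_x = 3  [EF ∥ AD ∩ FD ∥ EA]
2. A_y = 16  [EF ∥ AD ∩ FD ∥ EA]
   → A = (3, 16)
3. G_x = -1/2  [line 2·x + -4·y + 93 = 0 ∩ |GB|² = 1125/4]
4. G_y = 23  [line 2·x + -4·y + 93 = 0 ∩ |GB|² = 1125/4]
   → G = (-1/2, 23)
5. C_x = 13/2  [CA · GE = -931/4 ∩ GB · CF = 1245/4]
6. C_y = 9  [CA · GE = -931/4 ∩ GB · CF = 1245/4]
   → C = (13/2, 9)

A = (3, 16)
C = (13/2, 9)
G = (-1/2, 23)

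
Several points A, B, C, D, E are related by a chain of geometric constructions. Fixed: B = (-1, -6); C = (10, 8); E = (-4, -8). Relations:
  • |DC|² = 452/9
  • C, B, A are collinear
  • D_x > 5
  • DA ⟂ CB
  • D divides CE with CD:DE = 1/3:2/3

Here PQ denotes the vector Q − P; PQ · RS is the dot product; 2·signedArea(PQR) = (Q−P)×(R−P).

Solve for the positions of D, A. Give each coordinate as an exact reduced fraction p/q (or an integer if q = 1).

1. D_x = 16/3  [D divides CE with CD:DE = 1/3:2/3]
2. D_y = 8/3  [D divides CE with CD:DE = 1/3:2/3]
   → D = (16/3, 8/3)
3. A_x = 1784/317  [C, B, A are collinear ∩ DA ⟂ CB]
4. A_y = 772/317  [C, B, A are collinear ∩ DA ⟂ CB]
   → A = (1784/317, 772/317)

A = (1784/317, 772/317)
D = (16/3, 8/3)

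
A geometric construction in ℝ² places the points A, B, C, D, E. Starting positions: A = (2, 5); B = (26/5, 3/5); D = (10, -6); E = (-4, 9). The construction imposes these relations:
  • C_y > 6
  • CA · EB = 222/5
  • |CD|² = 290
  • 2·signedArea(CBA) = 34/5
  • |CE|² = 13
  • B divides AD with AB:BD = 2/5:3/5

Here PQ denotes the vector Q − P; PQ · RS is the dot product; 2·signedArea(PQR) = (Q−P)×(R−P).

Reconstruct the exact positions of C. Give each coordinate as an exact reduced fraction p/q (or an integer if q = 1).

C = (-1, 7)

1. C_x = -1  [CA · EB = 222/5 ∩ 2·signedArea(CBA) = 34/5]
2. C_y = 7  [CA · EB = 222/5 ∩ 2·signedArea(CBA) = 34/5]
   → C = (-1, 7)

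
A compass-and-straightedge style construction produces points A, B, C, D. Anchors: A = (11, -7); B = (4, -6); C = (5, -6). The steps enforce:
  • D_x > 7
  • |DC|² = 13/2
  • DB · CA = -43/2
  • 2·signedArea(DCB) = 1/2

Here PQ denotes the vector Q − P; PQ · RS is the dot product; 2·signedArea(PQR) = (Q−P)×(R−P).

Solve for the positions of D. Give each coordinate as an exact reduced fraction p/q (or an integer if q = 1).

1. D_x = 15/2  [DB · CA = -43/2 ∩ 2·signedArea(DCB) = 1/2]
2. D_y = -13/2  [DB · CA = -43/2 ∩ 2·signedArea(DCB) = 1/2]
   → D = (15/2, -13/2)

D = (15/2, -13/2)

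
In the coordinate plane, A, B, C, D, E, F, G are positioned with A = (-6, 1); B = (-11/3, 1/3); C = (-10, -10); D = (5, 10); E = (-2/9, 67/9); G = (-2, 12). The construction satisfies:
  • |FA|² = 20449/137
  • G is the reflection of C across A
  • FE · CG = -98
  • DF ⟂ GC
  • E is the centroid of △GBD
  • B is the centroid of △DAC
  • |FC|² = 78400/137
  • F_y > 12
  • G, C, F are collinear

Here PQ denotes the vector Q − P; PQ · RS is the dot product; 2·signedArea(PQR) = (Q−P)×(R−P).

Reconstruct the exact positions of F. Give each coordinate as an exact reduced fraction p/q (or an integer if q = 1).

1. F_x = -250/137  [G, C, F are collinear ∩ DF ⟂ GC]
2. F_y = 1710/137  [G, C, F are collinear ∩ DF ⟂ GC]
   → F = (-250/137, 1710/137)

F = (-250/137, 1710/137)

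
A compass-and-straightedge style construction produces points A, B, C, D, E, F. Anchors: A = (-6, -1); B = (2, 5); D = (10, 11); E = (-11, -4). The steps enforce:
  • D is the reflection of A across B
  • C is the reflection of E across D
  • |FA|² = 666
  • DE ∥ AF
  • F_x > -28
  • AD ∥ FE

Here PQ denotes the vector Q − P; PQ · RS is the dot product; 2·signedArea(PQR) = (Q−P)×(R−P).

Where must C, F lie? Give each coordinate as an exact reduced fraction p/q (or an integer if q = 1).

C = (31, 26)
F = (-27, -16)

1. C_x = 31  [C is the reflection of E across D]
2. C_y = 26  [C is the reflection of E across D]
   → C = (31, 26)
3. F_x = -27  [AD ∥ FE ∩ DE ∥ AF]
4. F_y = -16  [AD ∥ FE ∩ DE ∥ AF]
   → F = (-27, -16)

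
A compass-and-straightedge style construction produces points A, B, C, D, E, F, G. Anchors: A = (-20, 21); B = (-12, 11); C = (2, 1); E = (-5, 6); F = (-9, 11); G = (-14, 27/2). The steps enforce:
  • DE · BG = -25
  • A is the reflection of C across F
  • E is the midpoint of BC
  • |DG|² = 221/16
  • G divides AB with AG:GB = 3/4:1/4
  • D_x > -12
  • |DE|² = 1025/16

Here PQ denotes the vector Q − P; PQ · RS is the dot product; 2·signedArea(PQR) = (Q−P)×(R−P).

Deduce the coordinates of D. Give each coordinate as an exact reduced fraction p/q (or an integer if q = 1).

1. D_x = -45/4  [line 2·x + -5/2·y + 50 = 0 ∩ |DG|² = 221/16]
2. D_y = 11  [line 2·x + -5/2·y + 50 = 0 ∩ |DG|² = 221/16]
   → D = (-45/4, 11)

D = (-45/4, 11)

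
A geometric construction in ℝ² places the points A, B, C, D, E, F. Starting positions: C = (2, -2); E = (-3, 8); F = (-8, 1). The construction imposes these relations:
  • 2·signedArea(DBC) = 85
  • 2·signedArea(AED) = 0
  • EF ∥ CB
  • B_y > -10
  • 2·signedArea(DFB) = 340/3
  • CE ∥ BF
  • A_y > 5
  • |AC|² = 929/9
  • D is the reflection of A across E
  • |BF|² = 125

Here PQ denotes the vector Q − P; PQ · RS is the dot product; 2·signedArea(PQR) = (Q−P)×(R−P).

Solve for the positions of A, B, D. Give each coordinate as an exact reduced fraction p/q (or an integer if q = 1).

1. B_x = -3  [CE ∥ BF ∩ EF ∥ CB]
2. B_y = -9  [CE ∥ BF ∩ EF ∥ CB]
   → B = (-3, -9)
3. D_x = -4/3  [2·signedArea(DBC) = 85 ∩ 2·signedArea(DFB) = 340/3]
4. D_y = 31/3  [2·signedArea(DBC) = 85 ∩ 2·signedArea(DFB) = 340/3]
   → D = (-4/3, 31/3)
5. A_x = -14/3  [2·signedArea(AED) = 0 ∩ D is the reflection of A across E]
6. A_y = 17/3  [2·signedArea(AED) = 0 ∩ D is the reflection of A across E]
   → A = (-14/3, 17/3)

A = (-14/3, 17/3)
B = (-3, -9)
D = (-4/3, 31/3)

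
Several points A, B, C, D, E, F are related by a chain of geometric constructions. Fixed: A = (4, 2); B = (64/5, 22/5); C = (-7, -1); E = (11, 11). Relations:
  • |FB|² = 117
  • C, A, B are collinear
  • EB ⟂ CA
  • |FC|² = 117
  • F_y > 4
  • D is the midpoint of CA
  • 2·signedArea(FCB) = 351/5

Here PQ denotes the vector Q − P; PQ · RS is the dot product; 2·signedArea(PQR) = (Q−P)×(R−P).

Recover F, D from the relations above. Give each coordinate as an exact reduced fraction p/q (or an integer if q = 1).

1. F_x = 2  [line -27/5·x + 99/5·y + -441/5 = 0 ∩ |FC|² = 117]
2. F_y = 5  [line -27/5·x + 99/5·y + -441/5 = 0 ∩ |FC|² = 117]
   → F = (2, 5)
3. D_x = -3/2  [D is the midpoint of CA]
4. D_y = 1/2  [D is the midpoint of CA]
   → D = (-3/2, 1/2)

D = (-3/2, 1/2)
F = (2, 5)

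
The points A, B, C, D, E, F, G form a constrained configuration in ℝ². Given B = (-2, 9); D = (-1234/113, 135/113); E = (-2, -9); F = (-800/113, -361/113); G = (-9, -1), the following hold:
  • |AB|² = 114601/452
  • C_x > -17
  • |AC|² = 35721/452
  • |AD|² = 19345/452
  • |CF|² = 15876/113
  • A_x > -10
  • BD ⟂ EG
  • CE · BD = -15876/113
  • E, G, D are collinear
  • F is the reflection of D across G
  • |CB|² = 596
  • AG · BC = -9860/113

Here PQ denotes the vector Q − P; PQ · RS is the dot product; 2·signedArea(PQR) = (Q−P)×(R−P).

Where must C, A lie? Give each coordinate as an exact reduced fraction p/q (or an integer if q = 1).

1. C_x = -16  [line 1008/113·x + 882/113·y + 25830/113 = 0 ∩ |CF|² = 15876/113]
2. C_y = -11  [line 1008/113·x + 882/113·y + 25830/113 = 0 ∩ |CF|² = 15876/113]
   → C = (-16, -11)
3. A_x = -1052/113  [line 14·x + 20·y + 26358/113 = 0 ∩ |AC|² = 35721/452]
4. A_y = -1163/226  [line 14·x + 20·y + 26358/113 = 0 ∩ |AC|² = 35721/452]
   → A = (-1052/113, -1163/226)

A = (-1052/113, -1163/226)
C = (-16, -11)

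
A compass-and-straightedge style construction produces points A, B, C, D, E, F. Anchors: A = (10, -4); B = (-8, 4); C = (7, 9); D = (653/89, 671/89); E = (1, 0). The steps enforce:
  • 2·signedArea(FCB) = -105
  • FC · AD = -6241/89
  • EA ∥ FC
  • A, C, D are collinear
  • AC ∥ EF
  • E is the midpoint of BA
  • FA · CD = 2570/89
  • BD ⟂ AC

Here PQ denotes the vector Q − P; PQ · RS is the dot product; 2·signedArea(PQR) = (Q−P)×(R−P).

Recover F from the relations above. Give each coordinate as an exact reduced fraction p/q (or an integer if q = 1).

1. F_x = -2  [EA ∥ FC ∩ AC ∥ EF]
2. F_y = 13  [EA ∥ FC ∩ AC ∥ EF]
   → F = (-2, 13)

F = (-2, 13)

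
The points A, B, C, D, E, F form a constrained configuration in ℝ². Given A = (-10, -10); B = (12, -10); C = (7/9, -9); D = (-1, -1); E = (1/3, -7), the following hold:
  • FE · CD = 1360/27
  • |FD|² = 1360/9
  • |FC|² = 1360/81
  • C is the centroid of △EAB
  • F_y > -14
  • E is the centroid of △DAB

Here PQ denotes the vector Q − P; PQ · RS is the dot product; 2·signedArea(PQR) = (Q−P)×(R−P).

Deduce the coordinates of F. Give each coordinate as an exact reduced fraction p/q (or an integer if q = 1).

1. F_x = 5/3  [line 16/9·x + -8·y + -2888/27 = 0 ∩ |FC|² = 1360/81]
2. F_y = -13  [line 16/9·x + -8·y + -2888/27 = 0 ∩ |FC|² = 1360/81]
   → F = (5/3, -13)

F = (5/3, -13)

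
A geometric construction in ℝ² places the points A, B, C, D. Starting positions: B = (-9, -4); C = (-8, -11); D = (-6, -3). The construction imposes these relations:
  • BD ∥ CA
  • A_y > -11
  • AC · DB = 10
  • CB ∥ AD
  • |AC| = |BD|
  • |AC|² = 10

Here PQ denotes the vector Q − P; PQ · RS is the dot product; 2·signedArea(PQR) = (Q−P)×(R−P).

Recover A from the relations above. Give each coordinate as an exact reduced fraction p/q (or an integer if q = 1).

A = (-5, -10)

1. A_x = -5  [CB ∥ AD ∩ BD ∥ CA]
2. A_y = -10  [CB ∥ AD ∩ BD ∥ CA]
   → A = (-5, -10)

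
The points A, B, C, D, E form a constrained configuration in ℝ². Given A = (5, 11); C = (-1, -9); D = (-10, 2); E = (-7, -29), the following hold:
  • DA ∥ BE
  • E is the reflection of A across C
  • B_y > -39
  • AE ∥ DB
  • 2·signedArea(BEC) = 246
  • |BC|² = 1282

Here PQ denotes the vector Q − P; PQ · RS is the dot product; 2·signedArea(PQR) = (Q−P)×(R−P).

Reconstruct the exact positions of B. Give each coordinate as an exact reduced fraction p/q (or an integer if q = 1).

1. B_x = -22  [DA ∥ BE ∩ AE ∥ DB]
2. B_y = -38  [DA ∥ BE ∩ AE ∥ DB]
   → B = (-22, -38)

B = (-22, -38)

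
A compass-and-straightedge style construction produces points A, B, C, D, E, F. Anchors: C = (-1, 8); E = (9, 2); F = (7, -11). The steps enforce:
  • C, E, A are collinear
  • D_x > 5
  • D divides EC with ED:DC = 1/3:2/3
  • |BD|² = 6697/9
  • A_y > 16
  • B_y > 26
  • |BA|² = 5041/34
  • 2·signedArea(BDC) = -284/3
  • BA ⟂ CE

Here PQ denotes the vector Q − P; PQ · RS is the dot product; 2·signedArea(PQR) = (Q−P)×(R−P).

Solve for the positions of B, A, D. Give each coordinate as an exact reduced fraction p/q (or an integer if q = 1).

1. D_x = 17/3  [D divides EC with ED:DC = 1/3:2/3]
2. D_y = 4  [D divides EC with ED:DC = 1/3:2/3]
   → D = (17/3, 4)
3. B_x = -9  [line -4·x + -20/3·y + 144 = 0 ∩ |BD|² = 6697/9]
4. B_y = 27  [line -4·x + -20/3·y + 144 = 0 ∩ |BD|² = 6697/9]
   → B = (-9, 27)
5. A_x = -519/34  [C, E, A are collinear ∩ BA ⟂ CE]
6. A_y = 563/34  [C, E, A are collinear ∩ BA ⟂ CE]
   → A = (-519/34, 563/34)

A = (-519/34, 563/34)
B = (-9, 27)
D = (17/3, 4)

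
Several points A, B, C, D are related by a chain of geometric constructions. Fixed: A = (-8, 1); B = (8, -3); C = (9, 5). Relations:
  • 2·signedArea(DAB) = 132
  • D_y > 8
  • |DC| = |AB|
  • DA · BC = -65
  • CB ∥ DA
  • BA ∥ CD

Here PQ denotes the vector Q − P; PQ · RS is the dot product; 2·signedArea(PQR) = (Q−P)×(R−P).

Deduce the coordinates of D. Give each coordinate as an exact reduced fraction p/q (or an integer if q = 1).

1. D_x = -7  [CB ∥ DA ∩ BA ∥ CD]
2. D_y = 9  [CB ∥ DA ∩ BA ∥ CD]
   → D = (-7, 9)

D = (-7, 9)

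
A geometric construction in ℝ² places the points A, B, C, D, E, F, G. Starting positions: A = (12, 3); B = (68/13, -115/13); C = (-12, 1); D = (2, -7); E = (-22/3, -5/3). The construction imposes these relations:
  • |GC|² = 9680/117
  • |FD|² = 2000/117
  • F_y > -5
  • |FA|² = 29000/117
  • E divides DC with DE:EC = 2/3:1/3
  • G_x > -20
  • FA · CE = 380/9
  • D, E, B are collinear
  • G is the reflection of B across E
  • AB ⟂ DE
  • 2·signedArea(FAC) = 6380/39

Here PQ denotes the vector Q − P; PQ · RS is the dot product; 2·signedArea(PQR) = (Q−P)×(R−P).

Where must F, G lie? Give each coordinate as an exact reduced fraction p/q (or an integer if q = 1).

F = (-62/39, -193/39)
G = (-776/39, 215/39)

1. F_x = -62/39  [2·signedArea(FAC) = 6380/39 ∩ FA · CE = 380/9]
2. F_y = -193/39  [2·signedArea(FAC) = 6380/39 ∩ FA · CE = 380/9]
   → F = (-62/39, -193/39)
3. G_x = -776/39  [G is the reflection of B across E]
4. G_y = 215/39  [G is the reflection of B across E]
   → G = (-776/39, 215/39)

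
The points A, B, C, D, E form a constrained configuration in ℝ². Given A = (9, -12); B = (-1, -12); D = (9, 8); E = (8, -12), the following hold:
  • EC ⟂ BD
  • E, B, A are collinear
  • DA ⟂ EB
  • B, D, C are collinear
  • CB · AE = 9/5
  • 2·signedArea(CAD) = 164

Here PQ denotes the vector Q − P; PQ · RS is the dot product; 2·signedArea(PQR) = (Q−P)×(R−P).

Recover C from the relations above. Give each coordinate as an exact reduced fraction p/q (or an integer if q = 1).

1. C_x = 4/5  [B, D, C are collinear ∩ EC ⟂ BD]
2. C_y = -42/5  [B, D, C are collinear ∩ EC ⟂ BD]
   → C = (4/5, -42/5)

C = (4/5, -42/5)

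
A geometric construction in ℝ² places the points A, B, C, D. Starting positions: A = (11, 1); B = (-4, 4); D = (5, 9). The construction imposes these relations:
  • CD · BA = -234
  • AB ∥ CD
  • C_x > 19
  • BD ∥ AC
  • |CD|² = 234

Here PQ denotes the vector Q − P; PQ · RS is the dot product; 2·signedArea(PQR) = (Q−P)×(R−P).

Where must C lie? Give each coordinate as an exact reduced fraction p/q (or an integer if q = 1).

C = (20, 6)

1. C_x = 20  [AB ∥ CD ∩ BD ∥ AC]
2. C_y = 6  [AB ∥ CD ∩ BD ∥ AC]
   → C = (20, 6)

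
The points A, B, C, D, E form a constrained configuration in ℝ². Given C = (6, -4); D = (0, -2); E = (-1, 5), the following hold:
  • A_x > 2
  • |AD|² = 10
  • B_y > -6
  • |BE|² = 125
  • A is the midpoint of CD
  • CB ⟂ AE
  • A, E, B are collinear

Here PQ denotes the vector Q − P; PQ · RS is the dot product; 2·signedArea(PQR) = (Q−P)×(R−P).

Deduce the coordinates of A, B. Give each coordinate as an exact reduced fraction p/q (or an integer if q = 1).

A = (3, -3)
B = (4, -5)

1. A_x = 3  [A is the midpoint of CD]
2. A_y = -3  [A is the midpoint of CD]
   → A = (3, -3)
3. B_x = 4  [A, E, B are collinear ∩ CB ⟂ AE]
4. B_y = -5  [A, E, B are collinear ∩ CB ⟂ AE]
   → B = (4, -5)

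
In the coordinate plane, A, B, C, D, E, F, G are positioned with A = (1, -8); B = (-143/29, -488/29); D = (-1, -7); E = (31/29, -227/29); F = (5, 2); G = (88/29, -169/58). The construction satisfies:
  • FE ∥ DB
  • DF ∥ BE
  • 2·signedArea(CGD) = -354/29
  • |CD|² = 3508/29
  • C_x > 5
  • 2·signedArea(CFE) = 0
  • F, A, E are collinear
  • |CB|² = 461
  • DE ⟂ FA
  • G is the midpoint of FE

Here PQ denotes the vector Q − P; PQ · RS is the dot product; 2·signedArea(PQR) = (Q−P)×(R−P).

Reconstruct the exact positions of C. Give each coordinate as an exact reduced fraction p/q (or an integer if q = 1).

1. C_x = 147/29  [2·signedArea(CFE) = 0 ∩ 2·signedArea(CGD) = -354/29]
2. C_y = 63/29  [2·signedArea(CFE) = 0 ∩ 2·signedArea(CGD) = -354/29]
   → C = (147/29, 63/29)

C = (147/29, 63/29)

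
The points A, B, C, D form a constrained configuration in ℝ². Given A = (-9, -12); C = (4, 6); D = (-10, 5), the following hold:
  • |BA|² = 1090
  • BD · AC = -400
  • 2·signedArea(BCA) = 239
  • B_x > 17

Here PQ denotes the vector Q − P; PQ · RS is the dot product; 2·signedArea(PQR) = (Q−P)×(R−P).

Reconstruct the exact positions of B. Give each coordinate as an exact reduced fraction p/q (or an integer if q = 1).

B = (18, 7)

1. B_x = 18  [BD · AC = -400 ∩ 2·signedArea(BCA) = 239]
2. B_y = 7  [BD · AC = -400 ∩ 2·signedArea(BCA) = 239]
   → B = (18, 7)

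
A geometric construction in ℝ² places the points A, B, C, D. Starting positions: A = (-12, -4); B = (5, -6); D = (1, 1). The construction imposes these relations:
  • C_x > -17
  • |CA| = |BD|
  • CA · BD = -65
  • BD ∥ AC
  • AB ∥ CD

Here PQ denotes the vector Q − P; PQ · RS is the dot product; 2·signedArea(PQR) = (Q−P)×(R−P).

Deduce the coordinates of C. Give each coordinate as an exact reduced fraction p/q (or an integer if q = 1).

1. C_x = -16  [AB ∥ CD ∩ BD ∥ AC]
2. C_y = 3  [AB ∥ CD ∩ BD ∥ AC]
   → C = (-16, 3)

C = (-16, 3)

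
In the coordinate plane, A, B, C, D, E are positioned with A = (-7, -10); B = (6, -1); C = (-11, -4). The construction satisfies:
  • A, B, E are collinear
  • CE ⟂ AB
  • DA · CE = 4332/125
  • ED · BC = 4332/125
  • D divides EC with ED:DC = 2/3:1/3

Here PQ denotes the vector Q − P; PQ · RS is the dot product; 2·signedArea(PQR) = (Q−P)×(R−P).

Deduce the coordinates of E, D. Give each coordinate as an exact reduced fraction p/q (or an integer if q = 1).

1. E_x = -862/125  [A, B, E are collinear ∩ CE ⟂ AB]
2. E_y = -1241/125  [A, B, E are collinear ∩ CE ⟂ AB]
   → E = (-862/125, -1241/125)
3. D_x = -1204/125  [D divides EC with ED:DC = 2/3:1/3]
4. D_y = -747/125  [D divides EC with ED:DC = 2/3:1/3]
   → D = (-1204/125, -747/125)

D = (-1204/125, -747/125)
E = (-862/125, -1241/125)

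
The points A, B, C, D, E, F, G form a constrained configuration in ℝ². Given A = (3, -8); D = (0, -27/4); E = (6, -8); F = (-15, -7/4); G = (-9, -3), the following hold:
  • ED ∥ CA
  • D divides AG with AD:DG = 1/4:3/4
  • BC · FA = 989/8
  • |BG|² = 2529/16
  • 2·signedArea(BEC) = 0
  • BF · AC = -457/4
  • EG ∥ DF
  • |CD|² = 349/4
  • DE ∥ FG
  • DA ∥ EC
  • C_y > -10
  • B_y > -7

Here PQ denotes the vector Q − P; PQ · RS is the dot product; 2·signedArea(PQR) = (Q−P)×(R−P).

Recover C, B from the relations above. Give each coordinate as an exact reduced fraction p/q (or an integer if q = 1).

B = (3, -27/4)
C = (9, -37/4)

1. C_x = 9  [ED ∥ CA ∩ DA ∥ EC]
2. C_y = -37/4  [ED ∥ CA ∩ DA ∥ EC]
   → C = (9, -37/4)
3. B_x = 3  [2·signedArea(BEC) = 0 ∩ BF · AC = -457/4]
4. B_y = -27/4  [2·signedArea(BEC) = 0 ∩ BF · AC = -457/4]
   → B = (3, -27/4)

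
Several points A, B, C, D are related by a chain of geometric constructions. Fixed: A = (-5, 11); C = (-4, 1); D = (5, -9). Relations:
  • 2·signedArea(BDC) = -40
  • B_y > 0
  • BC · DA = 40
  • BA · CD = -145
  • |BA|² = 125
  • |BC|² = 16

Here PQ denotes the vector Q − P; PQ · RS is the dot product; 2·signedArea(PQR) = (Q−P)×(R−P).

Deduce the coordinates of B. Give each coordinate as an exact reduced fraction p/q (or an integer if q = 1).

1. B_x = 0  [BA · CD = -145 ∩ BC · DA = 40]
2. B_y = 1  [BA · CD = -145 ∩ BC · DA = 40]
   → B = (0, 1)

B = (0, 1)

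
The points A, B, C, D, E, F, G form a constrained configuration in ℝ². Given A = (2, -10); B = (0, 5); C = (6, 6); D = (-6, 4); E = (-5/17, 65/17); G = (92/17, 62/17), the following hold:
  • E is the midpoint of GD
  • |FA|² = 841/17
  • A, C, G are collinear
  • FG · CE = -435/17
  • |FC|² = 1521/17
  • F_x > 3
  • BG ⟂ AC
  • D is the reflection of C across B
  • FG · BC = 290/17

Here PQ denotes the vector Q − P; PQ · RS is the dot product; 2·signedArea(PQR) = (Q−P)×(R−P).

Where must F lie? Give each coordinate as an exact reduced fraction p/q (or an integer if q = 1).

F = (63/17, -54/17)

1. F_x = 63/17  [FG · CE = -435/17 ∩ FG · BC = 290/17]
2. F_y = -54/17  [FG · CE = -435/17 ∩ FG · BC = 290/17]
   → F = (63/17, -54/17)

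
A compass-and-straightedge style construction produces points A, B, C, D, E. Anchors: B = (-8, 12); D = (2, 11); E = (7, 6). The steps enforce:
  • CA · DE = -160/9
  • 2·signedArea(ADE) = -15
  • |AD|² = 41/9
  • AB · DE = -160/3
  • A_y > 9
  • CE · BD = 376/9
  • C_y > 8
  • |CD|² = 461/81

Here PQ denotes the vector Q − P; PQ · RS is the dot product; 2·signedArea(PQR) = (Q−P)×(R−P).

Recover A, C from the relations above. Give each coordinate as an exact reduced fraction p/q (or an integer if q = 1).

A = (1/3, 29/3)
C = (28/9, 80/9)

1. A_x = 1/3  [2·signedArea(ADE) = -15 ∩ AB · DE = -160/3]
2. A_y = 29/3  [2·signedArea(ADE) = -15 ∩ AB · DE = -160/3]
   → A = (1/3, 29/3)
3. C_x = 28/9  [CA · DE = -160/9 ∩ CE · BD = 376/9]
4. C_y = 80/9  [CA · DE = -160/9 ∩ CE · BD = 376/9]
   → C = (28/9, 80/9)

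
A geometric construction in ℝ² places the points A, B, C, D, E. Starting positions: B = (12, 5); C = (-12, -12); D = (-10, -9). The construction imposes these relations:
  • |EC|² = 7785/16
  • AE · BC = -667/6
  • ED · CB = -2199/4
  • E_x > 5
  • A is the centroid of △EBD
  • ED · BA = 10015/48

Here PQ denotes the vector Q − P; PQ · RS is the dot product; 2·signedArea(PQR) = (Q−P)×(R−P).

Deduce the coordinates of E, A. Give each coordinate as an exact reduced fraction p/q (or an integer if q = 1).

1. E_x = 6  [line -24·x + -17·y + 627/4 = 0 ∩ |EC|² = 7785/16]
2. E_y = 3/4  [line -24·x + -17·y + 627/4 = 0 ∩ |EC|² = 7785/16]
   → E = (6, 3/4)
3. A_x = 8/3  [ED · BA = 10015/48 ∩ A is the centroid of △EBD]
4. A_y = -13/12  [ED · BA = 10015/48 ∩ A is the centroid of △EBD]
   → A = (8/3, -13/12)

A = (8/3, -13/12)
E = (6, 3/4)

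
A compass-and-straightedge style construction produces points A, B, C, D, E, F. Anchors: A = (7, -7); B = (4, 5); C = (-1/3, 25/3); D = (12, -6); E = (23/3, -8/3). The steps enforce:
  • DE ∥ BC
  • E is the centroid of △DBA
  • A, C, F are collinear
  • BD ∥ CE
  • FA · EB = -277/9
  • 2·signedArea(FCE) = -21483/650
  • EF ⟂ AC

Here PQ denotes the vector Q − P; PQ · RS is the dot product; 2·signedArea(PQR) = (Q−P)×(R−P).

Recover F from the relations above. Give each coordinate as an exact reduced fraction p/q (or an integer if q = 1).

1. F_x = 10603/1950  [A, C, F are collinear ∩ EF ⟂ AC]
2. F_y = -7279/1950  [A, C, F are collinear ∩ EF ⟂ AC]
   → F = (10603/1950, -7279/1950)

F = (10603/1950, -7279/1950)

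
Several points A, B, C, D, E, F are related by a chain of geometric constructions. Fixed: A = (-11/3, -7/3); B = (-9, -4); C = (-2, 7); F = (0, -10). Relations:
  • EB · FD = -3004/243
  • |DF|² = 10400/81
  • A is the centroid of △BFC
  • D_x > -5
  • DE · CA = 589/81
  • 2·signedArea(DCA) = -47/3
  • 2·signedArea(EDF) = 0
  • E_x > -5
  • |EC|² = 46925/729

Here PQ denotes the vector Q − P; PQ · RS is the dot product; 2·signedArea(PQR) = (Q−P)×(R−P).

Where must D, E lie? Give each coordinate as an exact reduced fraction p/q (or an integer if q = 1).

D = (-44/9, 2/9)
E = (-121/27, -17/27)

1. D_x = -44/9  [line 28/3·x + -5/3·y + 46 = 0 ∩ |DF|² = 10400/81]
2. D_y = 2/9  [line 28/3·x + -5/3·y + 46 = 0 ∩ |DF|² = 10400/81]
   → D = (-44/9, 2/9)
3. E_x = -121/27  [2·signedArea(EDF) = 0 ∩ DE · CA = 589/81]
4. E_y = -17/27  [2·signedArea(EDF) = 0 ∩ DE · CA = 589/81]
   → E = (-121/27, -17/27)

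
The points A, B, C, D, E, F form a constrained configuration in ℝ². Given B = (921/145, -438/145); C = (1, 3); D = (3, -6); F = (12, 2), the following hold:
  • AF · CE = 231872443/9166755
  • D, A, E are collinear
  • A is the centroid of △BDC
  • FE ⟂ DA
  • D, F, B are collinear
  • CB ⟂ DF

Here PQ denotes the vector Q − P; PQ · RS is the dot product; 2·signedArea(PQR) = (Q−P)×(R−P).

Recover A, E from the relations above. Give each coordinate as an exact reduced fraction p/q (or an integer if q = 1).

A = (1501/435, -291/145)
E = (84387/21073, 61158/21073)

1. A_x = 1501/435  [A is the centroid of △BDC]
2. A_y = -291/145  [A is the centroid of △BDC]
   → A = (1501/435, -291/145)
3. E_x = 84387/21073  [D, A, E are collinear ∩ FE ⟂ DA]
4. E_y = 61158/21073  [D, A, E are collinear ∩ FE ⟂ DA]
   → E = (84387/21073, 61158/21073)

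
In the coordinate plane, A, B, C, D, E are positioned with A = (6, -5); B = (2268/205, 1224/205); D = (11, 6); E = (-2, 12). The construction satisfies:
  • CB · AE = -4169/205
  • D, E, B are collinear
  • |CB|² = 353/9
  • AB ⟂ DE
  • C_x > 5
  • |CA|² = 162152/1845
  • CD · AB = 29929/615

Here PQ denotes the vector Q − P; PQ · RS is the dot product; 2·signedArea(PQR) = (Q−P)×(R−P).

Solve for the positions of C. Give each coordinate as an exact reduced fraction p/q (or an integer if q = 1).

1. C_x = 3088/615  [CD · AB = 29929/615 ∩ CB · AE = -4169/205]
2. C_y = 2659/615  [CD · AB = 29929/615 ∩ CB · AE = -4169/205]
   → C = (3088/615, 2659/615)

C = (3088/615, 2659/615)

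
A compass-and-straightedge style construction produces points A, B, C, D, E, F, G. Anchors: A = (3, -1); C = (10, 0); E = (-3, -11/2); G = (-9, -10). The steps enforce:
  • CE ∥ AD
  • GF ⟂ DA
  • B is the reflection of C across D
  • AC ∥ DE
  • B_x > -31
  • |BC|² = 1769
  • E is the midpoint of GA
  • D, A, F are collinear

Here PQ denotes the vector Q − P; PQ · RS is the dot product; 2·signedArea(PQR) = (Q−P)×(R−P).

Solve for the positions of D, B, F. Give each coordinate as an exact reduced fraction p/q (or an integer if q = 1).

1. D_x = -10  [AC ∥ DE ∩ CE ∥ AD]
2. D_y = -13/2  [AC ∥ DE ∩ CE ∥ AD]
   → D = (-10, -13/2)
3. B_x = -30  [B is the reflection of C across D]
4. B_y = -13  [B is the reflection of C across D]
   → B = (-30, -13)
5. F_x = -8295/797  [D, A, F are collinear ∩ GF ⟂ DA]
6. F_y = -5318/797  [D, A, F are collinear ∩ GF ⟂ DA]
   → F = (-8295/797, -5318/797)

B = (-30, -13)
D = (-10, -13/2)
F = (-8295/797, -5318/797)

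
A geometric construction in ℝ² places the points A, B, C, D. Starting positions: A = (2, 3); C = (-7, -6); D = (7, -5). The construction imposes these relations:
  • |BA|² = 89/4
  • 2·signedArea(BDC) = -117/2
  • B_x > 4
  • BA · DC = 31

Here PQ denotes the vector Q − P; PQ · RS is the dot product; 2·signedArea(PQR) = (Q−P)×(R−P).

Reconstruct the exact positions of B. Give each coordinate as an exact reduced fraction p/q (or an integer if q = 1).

1. B_x = 9/2  [BA · DC = 31 ∩ 2·signedArea(BDC) = -117/2]
2. B_y = -1  [BA · DC = 31 ∩ 2·signedArea(BDC) = -117/2]
   → B = (9/2, -1)

B = (9/2, -1)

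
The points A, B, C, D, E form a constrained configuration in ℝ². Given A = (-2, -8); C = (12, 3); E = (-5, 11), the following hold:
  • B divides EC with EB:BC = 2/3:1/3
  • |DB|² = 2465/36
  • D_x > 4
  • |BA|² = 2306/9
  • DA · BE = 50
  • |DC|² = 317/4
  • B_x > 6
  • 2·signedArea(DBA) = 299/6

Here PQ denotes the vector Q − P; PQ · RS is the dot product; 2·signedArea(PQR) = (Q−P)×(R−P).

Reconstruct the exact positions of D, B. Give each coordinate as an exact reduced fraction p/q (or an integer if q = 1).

B = (19/3, 17/3)
D = (5, -5/2)

1. B_x = 19/3  [B divides EC with EB:BC = 2/3:1/3]
2. B_y = 17/3  [B divides EC with EB:BC = 2/3:1/3]
   → B = (19/3, 17/3)
3. D_x = 5  [2·signedArea(DBA) = 299/6 ∩ DA · BE = 50]
4. D_y = -5/2  [2·signedArea(DBA) = 299/6 ∩ DA · BE = 50]
   → D = (5, -5/2)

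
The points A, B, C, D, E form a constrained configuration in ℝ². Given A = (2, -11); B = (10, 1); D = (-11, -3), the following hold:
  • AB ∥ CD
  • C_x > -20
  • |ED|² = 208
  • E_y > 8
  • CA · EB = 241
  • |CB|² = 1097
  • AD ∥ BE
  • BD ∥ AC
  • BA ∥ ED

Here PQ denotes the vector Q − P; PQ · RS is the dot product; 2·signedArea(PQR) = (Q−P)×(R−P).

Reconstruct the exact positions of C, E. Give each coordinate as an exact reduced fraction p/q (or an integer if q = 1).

C = (-19, -15)
E = (-3, 9)

1. C_x = -19  [AB ∥ CD ∩ BD ∥ AC]
2. C_y = -15  [AB ∥ CD ∩ BD ∥ AC]
   → C = (-19, -15)
3. E_x = -3  [BA ∥ ED ∩ AD ∥ BE]
4. E_y = 9  [BA ∥ ED ∩ AD ∥ BE]
   → E = (-3, 9)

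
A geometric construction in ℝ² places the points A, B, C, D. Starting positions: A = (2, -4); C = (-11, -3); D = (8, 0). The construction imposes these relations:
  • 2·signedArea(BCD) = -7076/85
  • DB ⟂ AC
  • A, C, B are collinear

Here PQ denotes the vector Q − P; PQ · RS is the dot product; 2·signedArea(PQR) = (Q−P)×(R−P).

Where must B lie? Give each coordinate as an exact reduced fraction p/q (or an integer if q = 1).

1. B_x = 651/85  [A, C, B are collinear ∩ DB ⟂ AC]
2. B_y = -377/85  [A, C, B are collinear ∩ DB ⟂ AC]
   → B = (651/85, -377/85)

B = (651/85, -377/85)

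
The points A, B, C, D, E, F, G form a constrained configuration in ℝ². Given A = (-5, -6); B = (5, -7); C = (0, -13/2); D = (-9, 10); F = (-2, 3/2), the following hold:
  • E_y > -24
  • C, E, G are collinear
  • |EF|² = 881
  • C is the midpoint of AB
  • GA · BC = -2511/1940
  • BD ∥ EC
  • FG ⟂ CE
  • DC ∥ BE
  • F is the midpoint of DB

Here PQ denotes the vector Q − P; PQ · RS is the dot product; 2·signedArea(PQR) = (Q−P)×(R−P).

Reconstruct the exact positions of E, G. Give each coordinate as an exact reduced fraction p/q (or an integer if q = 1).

1. E_x = 14  [BD ∥ EC ∩ DC ∥ BE]
2. E_y = -47/2  [BD ∥ EC ∩ DC ∥ BE]
   → E = (14, -47/2)
3. G_x = -2296/485  [C, E, G are collinear ∩ FG ⟂ CE]
4. G_y = -729/970  [C, E, G are collinear ∩ FG ⟂ CE]
   → G = (-2296/485, -729/970)

E = (14, -47/2)
G = (-2296/485, -729/970)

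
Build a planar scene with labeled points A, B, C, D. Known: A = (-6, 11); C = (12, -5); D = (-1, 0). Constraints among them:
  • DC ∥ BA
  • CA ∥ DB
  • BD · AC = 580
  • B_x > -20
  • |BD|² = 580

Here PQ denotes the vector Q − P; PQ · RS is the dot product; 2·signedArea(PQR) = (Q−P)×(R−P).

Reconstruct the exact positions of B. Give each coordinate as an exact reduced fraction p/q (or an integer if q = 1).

B = (-19, 16)

1. B_x = -19  [DC ∥ BA ∩ CA ∥ DB]
2. B_y = 16  [DC ∥ BA ∩ CA ∥ DB]
   → B = (-19, 16)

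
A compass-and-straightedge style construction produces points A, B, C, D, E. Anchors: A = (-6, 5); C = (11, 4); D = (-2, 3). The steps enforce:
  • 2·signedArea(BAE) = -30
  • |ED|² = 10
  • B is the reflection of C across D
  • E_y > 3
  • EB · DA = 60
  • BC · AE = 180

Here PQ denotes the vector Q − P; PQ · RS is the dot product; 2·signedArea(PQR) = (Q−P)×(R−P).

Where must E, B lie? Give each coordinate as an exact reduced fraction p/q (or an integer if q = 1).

B = (-15, 2)
E = (1, 4)

1. B_x = -15  [B is the reflection of C across D]
2. B_y = 2  [B is the reflection of C across D]
   → B = (-15, 2)
3. E_x = 1  [EB · DA = 60 ∩ 2·signedArea(BAE) = -30]
4. E_y = 4  [EB · DA = 60 ∩ 2·signedArea(BAE) = -30]
   → E = (1, 4)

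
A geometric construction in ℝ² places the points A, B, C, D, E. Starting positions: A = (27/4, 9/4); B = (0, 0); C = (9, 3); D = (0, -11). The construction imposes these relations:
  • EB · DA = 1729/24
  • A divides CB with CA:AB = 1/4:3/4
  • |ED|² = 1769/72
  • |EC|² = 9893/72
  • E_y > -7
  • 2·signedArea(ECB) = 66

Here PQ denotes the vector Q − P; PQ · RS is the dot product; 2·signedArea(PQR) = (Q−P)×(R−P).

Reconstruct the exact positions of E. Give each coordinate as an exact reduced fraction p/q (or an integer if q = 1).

E = (9/4, -79/12)

1. E_x = 9/4  [2·signedArea(ECB) = 66 ∩ EB · DA = 1729/24]
2. E_y = -79/12  [2·signedArea(ECB) = 66 ∩ EB · DA = 1729/24]
   → E = (9/4, -79/12)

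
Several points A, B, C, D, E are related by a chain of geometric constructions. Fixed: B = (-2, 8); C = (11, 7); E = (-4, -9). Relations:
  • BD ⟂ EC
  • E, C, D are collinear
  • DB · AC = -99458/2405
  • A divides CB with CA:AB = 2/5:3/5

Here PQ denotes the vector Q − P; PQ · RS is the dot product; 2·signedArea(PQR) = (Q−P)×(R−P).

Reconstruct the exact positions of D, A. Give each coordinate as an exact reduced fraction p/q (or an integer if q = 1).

1. D_x = 2606/481  [E, C, D are collinear ∩ BD ⟂ EC]
2. D_y = 503/481  [E, C, D are collinear ∩ BD ⟂ EC]
   → D = (2606/481, 503/481)
3. A_x = 29/5  [A divides CB with CA:AB = 2/5:3/5]
4. A_y = 37/5  [A divides CB with CA:AB = 2/5:3/5]
   → A = (29/5, 37/5)

A = (29/5, 37/5)
D = (2606/481, 503/481)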